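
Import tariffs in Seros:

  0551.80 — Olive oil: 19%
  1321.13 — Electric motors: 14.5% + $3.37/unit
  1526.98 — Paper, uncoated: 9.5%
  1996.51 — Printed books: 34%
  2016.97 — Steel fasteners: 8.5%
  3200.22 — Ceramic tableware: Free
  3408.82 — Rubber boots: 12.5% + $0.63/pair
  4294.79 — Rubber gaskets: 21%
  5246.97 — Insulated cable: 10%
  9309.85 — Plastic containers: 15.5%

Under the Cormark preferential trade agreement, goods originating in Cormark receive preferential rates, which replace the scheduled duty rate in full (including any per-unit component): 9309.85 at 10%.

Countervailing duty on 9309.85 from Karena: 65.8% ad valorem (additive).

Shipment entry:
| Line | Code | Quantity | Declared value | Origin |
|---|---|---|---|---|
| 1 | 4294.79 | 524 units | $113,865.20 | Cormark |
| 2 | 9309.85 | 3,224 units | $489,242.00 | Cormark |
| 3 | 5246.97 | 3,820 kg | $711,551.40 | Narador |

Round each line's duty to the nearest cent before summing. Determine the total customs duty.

Line 1 (4294.79, Cormark, 524 units, $113,865.20):
Base rate for 4294.79 is 21%.
Origin Cormark is the FTA partner but 4294.79 is not on the preference list; base rate stands.
Duty = $113,865.20 × 21% = $23,911.69.
Line 2 (9309.85, Cormark, 3,224 units, $489,242.00):
Base rate for 9309.85 is 15.5%.
Origin Cormark qualifies under the Seros–Cormark agreement and 9309.85 is covered: preferential rate 10% applies instead.
The additional-duty order on 9309.85 targets Karena, not Cormark; it does not apply.
Duty = $489,242.00 × 10% = $48,924.20.
Line 3 (5246.97, Narador, 3,820 kg, $711,551.40):
Base rate for 5246.97 is 10%.
Duty = $711,551.40 × 10% = $71,155.14.
Total = $23,911.69 + $48,924.20 + $71,155.14 = $143,991.03.

$143,991.03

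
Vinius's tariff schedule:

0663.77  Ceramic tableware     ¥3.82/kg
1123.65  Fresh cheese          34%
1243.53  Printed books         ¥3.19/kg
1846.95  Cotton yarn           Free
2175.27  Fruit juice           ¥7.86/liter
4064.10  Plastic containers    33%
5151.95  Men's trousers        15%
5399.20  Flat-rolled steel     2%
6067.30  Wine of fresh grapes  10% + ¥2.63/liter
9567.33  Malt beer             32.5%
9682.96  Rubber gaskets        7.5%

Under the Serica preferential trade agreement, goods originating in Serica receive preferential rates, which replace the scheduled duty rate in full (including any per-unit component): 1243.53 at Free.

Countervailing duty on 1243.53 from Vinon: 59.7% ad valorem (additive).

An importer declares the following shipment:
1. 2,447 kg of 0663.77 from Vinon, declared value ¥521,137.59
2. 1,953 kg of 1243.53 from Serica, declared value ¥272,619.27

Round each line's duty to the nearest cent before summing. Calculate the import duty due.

Line 1 (0663.77, Vinon, 2,447 kg, ¥521,137.59):
Base rate for 0663.77 is ¥3.82/kg.
Duty = 2,447 × ¥3.82 = ¥9,347.54.
Line 2 (1243.53, Serica, 1,953 kg, ¥272,619.27):
Base rate for 1243.53 is ¥3.19/kg.
Origin Serica qualifies under the Vinius–Serica agreement and 1243.53 is covered: preferential rate Free applies instead.
The additional-duty order on 1243.53 targets Vinon, not Serica; it does not apply.
Duty = ¥272,619.27 × 0% = ¥0.00.
Total = ¥9,347.54 + ¥0.00 = ¥9,347.54.

¥9,347.54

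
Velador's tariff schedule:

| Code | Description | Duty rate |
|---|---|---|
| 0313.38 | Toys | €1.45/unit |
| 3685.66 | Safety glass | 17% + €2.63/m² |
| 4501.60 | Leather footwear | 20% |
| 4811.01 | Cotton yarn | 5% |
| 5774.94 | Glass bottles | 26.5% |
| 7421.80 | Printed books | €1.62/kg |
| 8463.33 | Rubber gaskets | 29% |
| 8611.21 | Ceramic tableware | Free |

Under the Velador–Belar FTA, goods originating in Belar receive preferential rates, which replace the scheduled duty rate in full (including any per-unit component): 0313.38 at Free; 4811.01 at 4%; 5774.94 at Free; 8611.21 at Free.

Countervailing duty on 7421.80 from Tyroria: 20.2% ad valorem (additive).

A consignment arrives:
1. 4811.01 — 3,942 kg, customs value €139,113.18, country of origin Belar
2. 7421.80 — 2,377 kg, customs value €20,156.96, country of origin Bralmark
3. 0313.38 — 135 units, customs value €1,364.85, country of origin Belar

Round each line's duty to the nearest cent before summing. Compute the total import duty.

€9,415.27

Line 1 (4811.01, Belar, 3,942 kg, €139,113.18):
Base rate for 4811.01 is 5%.
Origin Belar qualifies under the Velador–Belar agreement and 4811.01 is covered: preferential rate 4% applies instead.
Duty = €139,113.18 × 4% = €5,564.53.
Line 2 (7421.80, Bralmark, 2,377 kg, €20,156.96):
Base rate for 7421.80 is €1.62/kg.
The additional-duty order on 7421.80 targets Tyroria, not Bralmark; it does not apply.
Duty = 2,377 × €1.62 = €3,850.74.
Line 3 (0313.38, Belar, 135 units, €1,364.85):
Base rate for 0313.38 is €1.45/unit.
Origin Belar qualifies under the Velador–Belar agreement and 0313.38 is covered: preferential rate Free applies instead.
Duty = €1,364.85 × 0% = €0.00.
Total = €5,564.53 + €3,850.74 + €0.00 = €9,415.27.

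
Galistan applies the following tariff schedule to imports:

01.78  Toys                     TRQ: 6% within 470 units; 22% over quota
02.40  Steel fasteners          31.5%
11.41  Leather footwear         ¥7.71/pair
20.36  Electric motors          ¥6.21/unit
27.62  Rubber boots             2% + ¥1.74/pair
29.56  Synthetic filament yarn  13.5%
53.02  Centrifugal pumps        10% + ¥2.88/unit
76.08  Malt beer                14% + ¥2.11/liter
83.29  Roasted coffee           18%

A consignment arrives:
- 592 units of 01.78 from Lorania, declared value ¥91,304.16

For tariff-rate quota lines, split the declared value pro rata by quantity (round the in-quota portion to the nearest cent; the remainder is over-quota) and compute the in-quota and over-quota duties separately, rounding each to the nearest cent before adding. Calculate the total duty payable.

Line 1 (01.78, Lorania, 592 units, ¥91,304.16):
Code 01.78 is under a tariff-rate quota (threshold 470 units). In-quota: 470 units at 6%; over-quota: 122 units at 22%.
Pro-rata value split: in-quota = ¥91,304.16 × 470/592 = ¥72,488.10; over-quota = ¥91,304.16 − ¥72,488.10 = ¥18,816.06.
In-quota duty = ¥72,488.10 × 6% = ¥4,349.29. Over-quota duty = ¥18,816.06 × 22% = ¥4,139.53.
Line duty = ¥4,349.29 + ¥4,139.53 = ¥8,488.82.

¥8,488.82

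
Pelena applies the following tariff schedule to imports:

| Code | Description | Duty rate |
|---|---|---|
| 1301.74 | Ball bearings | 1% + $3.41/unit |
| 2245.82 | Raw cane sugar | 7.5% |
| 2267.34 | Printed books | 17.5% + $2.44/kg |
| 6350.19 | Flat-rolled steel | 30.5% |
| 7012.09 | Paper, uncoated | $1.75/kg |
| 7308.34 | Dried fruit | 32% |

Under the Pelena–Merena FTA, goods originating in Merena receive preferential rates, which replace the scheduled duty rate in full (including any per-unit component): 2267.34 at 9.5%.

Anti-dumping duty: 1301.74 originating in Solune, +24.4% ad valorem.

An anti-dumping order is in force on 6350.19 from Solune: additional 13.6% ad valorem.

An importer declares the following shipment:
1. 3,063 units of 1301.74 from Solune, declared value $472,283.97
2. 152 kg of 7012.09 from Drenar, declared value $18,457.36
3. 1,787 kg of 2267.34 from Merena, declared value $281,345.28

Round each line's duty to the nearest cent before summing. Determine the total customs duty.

Line 1 (1301.74, Solune, 3,063 units, $472,283.97):
Base rate for 1301.74 is 1% + $3.41/unit.
Additional duty on 1301.74 from Solune: +24.4%. Applied ad valorem rate: 1% + 24.4% = 25.4%.
Duty = $472,283.97 × 25.4% + 3,063 × $3.41 = $130,404.96.
Line 2 (7012.09, Drenar, 152 kg, $18,457.36):
Base rate for 7012.09 is $1.75/kg.
Duty = 152 × $1.75 = $266.00.
Line 3 (2267.34, Merena, 1,787 kg, $281,345.28):
Base rate for 2267.34 is 17.5% + $2.44/kg.
Origin Merena qualifies under the Pelena–Merena agreement and 2267.34 is covered: preferential rate 9.5% applies instead.
Duty = $281,345.28 × 9.5% = $26,727.80.
Total = $130,404.96 + $266.00 + $26,727.80 = $157,398.76.

$157,398.76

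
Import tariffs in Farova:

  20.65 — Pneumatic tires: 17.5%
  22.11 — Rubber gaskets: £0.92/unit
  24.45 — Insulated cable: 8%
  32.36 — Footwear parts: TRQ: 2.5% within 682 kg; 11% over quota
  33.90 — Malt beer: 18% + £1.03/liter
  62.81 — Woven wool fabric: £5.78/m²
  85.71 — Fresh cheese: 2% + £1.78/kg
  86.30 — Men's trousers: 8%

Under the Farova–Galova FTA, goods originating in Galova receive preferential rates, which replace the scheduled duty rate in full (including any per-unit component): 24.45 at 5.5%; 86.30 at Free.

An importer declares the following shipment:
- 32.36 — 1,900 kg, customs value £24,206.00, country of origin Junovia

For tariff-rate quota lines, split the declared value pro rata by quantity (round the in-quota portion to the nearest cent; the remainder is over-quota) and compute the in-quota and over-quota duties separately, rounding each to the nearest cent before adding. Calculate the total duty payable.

Line 1 (32.36, Junovia, 1,900 kg, £24,206.00):
Code 32.36 is under a tariff-rate quota (threshold 682 kg). In-quota: 682 kg at 2.5%; over-quota: 1,218 kg at 11%.
Pro-rata value split: in-quota = £24,206.00 × 682/1,900 = £8,688.68; over-quota = £24,206.00 − £8,688.68 = £15,517.32.
In-quota duty = £8,688.68 × 2.5% = £217.22. Over-quota duty = £15,517.32 × 11% = £1,706.91.
Line duty = £217.22 + £1,706.91 = £1,924.13.

£1,924.13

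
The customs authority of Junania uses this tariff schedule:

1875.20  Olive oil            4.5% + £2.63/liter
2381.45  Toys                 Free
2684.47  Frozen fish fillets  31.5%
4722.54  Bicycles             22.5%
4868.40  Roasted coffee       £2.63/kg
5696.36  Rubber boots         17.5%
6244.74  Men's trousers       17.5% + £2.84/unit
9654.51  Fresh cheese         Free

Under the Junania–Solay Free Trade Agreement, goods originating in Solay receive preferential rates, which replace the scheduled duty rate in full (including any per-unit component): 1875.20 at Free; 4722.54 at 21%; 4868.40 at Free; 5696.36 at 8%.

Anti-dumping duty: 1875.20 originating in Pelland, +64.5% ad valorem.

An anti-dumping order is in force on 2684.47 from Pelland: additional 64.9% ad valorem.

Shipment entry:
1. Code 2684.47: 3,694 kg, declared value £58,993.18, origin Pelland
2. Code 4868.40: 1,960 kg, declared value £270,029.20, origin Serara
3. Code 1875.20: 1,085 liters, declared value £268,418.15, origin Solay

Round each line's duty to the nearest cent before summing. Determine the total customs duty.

Line 1 (2684.47, Pelland, 3,694 kg, £58,993.18):
Base rate for 2684.47 is 31.5%.
Additional duty on 2684.47 from Pelland: +64.9%. Applied ad valorem rate: 31.5% + 64.9% = 96.4%.
Duty = £58,993.18 × 96.4% = £56,869.43.
Line 2 (4868.40, Serara, 1,960 kg, £270,029.20):
Base rate for 4868.40 is £2.63/kg.
4868.40 has an FTA preferential rate, but origin Serara is not Solay; base rate stands.
Duty = 1,960 × £2.63 = £5,154.80.
Line 3 (1875.20, Solay, 1,085 liters, £268,418.15):
Base rate for 1875.20 is 4.5% + £2.63/liter.
Origin Solay qualifies under the Junania–Solay agreement and 1875.20 is covered: preferential rate Free applies instead.
The additional-duty order on 1875.20 targets Pelland, not Solay; it does not apply.
Duty = £268,418.15 × 0% = £0.00.
Total = £56,869.43 + £5,154.80 + £0.00 = £62,024.23.

£62,024.23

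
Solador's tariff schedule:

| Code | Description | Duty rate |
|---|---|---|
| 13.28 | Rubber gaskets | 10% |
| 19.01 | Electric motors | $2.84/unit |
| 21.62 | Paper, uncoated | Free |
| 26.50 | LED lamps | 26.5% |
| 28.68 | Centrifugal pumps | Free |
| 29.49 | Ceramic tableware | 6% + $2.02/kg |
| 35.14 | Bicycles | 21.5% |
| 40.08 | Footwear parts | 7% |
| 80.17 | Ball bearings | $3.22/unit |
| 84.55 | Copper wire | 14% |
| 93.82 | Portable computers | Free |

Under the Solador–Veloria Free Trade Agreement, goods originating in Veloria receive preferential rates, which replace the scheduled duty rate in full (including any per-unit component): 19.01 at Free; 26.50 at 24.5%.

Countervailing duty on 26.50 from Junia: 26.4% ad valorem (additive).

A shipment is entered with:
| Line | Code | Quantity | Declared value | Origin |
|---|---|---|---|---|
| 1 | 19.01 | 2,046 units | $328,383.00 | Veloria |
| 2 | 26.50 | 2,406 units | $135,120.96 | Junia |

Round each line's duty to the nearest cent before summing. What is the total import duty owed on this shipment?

Line 1 (19.01, Veloria, 2,046 units, $328,383.00):
Base rate for 19.01 is $2.84/unit.
Origin Veloria qualifies under the Solador–Veloria agreement and 19.01 is covered: preferential rate Free applies instead.
Duty = $328,383.00 × 0% = $0.00.
Line 2 (26.50, Junia, 2,406 units, $135,120.96):
Base rate for 26.50 is 26.5%.
26.50 has an FTA preferential rate, but origin Junia is not Veloria; base rate stands.
Additional duty on 26.50 from Junia: +26.4%. Applied ad valorem rate: 26.5% + 26.4% = 52.9%.
Duty = $135,120.96 × 52.9% = $71,478.99.
Total = $0.00 + $71,478.99 = $71,478.99.

$71,478.99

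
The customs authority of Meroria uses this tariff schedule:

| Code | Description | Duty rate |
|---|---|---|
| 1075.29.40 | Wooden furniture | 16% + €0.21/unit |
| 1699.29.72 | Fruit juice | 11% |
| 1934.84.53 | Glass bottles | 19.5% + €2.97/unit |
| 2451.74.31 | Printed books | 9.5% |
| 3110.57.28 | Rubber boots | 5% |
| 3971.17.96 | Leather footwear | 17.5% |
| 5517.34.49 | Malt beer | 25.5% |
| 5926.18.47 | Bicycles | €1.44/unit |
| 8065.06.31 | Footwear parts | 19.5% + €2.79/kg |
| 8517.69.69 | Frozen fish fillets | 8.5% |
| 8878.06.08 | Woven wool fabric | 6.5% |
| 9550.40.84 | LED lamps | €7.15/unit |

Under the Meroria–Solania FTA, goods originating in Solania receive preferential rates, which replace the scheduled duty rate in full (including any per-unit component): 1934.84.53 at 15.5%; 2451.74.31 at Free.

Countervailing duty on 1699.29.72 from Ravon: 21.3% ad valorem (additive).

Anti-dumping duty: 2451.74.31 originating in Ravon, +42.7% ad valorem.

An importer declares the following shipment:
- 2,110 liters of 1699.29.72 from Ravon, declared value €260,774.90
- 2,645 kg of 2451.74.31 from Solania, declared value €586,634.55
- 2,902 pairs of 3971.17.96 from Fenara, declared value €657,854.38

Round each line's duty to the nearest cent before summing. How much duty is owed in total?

Line 1 (1699.29.72, Ravon, 2,110 liters, €260,774.90):
Base rate for 1699.29.72 is 11%.
Additional duty on 1699.29.72 from Ravon: +21.3%. Applied ad valorem rate: 11% + 21.3% = 32.3%.
Duty = €260,774.90 × 32.3% = €84,230.29.
Line 2 (2451.74.31, Solania, 2,645 kg, €586,634.55):
Base rate for 2451.74.31 is 9.5%.
Origin Solania qualifies under the Meroria–Solania agreement and 2451.74.31 is covered: preferential rate Free applies instead.
The additional-duty order on 2451.74.31 targets Ravon, not Solania; it does not apply.
Duty = €586,634.55 × 0% = €0.00.
Line 3 (3971.17.96, Fenara, 2,902 pairs, €657,854.38):
Base rate for 3971.17.96 is 17.5%.
Duty = €657,854.38 × 17.5% = €115,124.52.
Total = €84,230.29 + €0.00 + €115,124.52 = €199,354.81.

€199,354.81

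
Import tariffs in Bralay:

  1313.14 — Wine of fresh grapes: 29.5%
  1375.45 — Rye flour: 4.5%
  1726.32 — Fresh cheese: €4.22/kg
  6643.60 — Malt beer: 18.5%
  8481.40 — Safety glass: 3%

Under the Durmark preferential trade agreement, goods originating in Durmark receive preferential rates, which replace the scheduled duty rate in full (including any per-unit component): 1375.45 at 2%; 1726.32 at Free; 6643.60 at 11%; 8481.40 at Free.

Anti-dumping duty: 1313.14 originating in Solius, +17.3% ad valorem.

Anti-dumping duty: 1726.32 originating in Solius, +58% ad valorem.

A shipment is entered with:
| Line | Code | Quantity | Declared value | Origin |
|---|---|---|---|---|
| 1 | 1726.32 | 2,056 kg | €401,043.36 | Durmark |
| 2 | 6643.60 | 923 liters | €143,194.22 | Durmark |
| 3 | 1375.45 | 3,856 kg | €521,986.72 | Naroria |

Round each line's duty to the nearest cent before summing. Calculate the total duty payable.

€39,240.76

Line 1 (1726.32, Durmark, 2,056 kg, €401,043.36):
Base rate for 1726.32 is €4.22/kg.
Origin Durmark qualifies under the Bralay–Durmark agreement and 1726.32 is covered: preferential rate Free applies instead.
The additional-duty order on 1726.32 targets Solius, not Durmark; it does not apply.
Duty = €401,043.36 × 0% = €0.00.
Line 2 (6643.60, Durmark, 923 liters, €143,194.22):
Base rate for 6643.60 is 18.5%.
Origin Durmark qualifies under the Bralay–Durmark agreement and 6643.60 is covered: preferential rate 11% applies instead.
Duty = €143,194.22 × 11% = €15,751.36.
Line 3 (1375.45, Naroria, 3,856 kg, €521,986.72):
Base rate for 1375.45 is 4.5%.
1375.45 has an FTA preferential rate, but origin Naroria is not Durmark; base rate stands.
Duty = €521,986.72 × 4.5% = €23,489.40.
Total = €0.00 + €15,751.36 + €23,489.40 = €39,240.76.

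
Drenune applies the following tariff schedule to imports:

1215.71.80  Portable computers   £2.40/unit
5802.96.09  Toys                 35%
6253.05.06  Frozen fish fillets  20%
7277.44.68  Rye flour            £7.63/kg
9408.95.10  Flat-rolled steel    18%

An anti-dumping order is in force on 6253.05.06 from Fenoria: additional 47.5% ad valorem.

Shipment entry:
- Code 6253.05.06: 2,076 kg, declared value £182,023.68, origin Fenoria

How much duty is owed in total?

Line 1 (6253.05.06, Fenoria, 2,076 kg, £182,023.68):
Base rate for 6253.05.06 is 20%.
Additional duty on 6253.05.06 from Fenoria: +47.5%. Applied ad valorem rate: 20% + 47.5% = 67.5%.
Duty = £182,023.68 × 67.5% = £122,865.98.

£122,865.98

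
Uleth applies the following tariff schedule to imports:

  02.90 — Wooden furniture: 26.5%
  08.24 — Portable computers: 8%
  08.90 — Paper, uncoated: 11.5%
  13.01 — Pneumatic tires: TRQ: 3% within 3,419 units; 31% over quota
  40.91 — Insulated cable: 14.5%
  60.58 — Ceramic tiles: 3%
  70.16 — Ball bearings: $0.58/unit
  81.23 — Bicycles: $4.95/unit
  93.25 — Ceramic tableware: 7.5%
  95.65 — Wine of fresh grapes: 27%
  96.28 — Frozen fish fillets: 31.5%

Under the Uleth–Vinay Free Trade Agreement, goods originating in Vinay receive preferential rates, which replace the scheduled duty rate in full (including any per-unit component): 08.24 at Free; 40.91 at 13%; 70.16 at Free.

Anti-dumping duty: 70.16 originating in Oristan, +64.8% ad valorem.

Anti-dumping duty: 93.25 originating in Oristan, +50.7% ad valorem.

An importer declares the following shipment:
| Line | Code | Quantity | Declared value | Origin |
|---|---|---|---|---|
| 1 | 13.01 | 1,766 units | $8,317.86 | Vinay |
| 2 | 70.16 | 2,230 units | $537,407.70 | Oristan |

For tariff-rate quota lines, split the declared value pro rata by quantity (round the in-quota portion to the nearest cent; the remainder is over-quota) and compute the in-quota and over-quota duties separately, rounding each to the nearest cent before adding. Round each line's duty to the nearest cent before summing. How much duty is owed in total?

Line 1 (13.01, Vinay, 1,766 units, $8,317.86):
Code 13.01 is under a tariff-rate quota (threshold 3,419 units). Quantity 1,766 units is within the quota, so the in-quota rate 3% applies to the full value.
Duty = $8,317.86 × 3% = $249.54.
Line 2 (70.16, Oristan, 2,230 units, $537,407.70):
Base rate for 70.16 is $0.58/unit.
70.16 has an FTA preferential rate, but origin Oristan is not Vinay; base rate stands.
Additional duty on 70.16 from Oristan: +64.8% ad valorem. Applied ad valorem rate = 64.8%.
Duty = $537,407.70 × 64.8% + 2,230 × $0.58 = $349,533.59.
Total = $249.54 + $349,533.59 = $349,783.13.

$349,783.13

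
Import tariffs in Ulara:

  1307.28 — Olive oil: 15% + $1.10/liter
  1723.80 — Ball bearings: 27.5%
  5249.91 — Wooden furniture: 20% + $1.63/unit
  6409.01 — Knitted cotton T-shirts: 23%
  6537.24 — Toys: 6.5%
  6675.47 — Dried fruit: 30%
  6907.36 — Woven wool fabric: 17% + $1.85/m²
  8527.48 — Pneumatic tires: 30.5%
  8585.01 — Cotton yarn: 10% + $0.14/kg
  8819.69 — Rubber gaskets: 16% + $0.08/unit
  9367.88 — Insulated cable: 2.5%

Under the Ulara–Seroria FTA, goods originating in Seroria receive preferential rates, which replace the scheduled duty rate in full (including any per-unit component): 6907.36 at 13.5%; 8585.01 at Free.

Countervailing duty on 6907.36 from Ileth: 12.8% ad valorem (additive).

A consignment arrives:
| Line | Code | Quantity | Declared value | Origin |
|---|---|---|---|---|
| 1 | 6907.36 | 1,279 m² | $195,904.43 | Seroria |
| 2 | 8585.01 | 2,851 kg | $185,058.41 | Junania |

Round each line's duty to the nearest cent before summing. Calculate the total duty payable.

Line 1 (6907.36, Seroria, 1,279 m², $195,904.43):
Base rate for 6907.36 is 17% + $1.85/m².
Origin Seroria qualifies under the Ulara–Seroria agreement and 6907.36 is covered: preferential rate 13.5% applies instead.
The additional-duty order on 6907.36 targets Ileth, not Seroria; it does not apply.
Duty = $195,904.43 × 13.5% = $26,447.10.
Line 2 (8585.01, Junania, 2,851 kg, $185,058.41):
Base rate for 8585.01 is 10% + $0.14/kg.
8585.01 has an FTA preferential rate, but origin Junania is not Seroria; base rate stands.
Duty = $185,058.41 × 10% + 2,851 × $0.14 = $18,904.98.
Total = $26,447.10 + $18,904.98 = $45,352.08.

$45,352.08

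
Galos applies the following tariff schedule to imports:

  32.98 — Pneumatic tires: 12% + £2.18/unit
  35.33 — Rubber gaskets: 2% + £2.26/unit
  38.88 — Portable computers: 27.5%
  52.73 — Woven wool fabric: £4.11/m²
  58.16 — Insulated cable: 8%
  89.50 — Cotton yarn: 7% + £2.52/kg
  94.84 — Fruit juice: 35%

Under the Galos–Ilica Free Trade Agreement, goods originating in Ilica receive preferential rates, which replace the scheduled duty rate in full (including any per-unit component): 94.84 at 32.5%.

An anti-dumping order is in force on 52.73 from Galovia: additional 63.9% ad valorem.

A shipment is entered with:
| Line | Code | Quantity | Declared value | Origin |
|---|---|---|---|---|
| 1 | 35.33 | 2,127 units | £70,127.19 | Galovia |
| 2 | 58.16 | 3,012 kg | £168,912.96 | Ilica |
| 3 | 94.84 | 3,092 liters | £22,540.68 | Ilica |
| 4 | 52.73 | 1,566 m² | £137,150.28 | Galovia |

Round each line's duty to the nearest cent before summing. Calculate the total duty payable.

Line 1 (35.33, Galovia, 2,127 units, £70,127.19):
Base rate for 35.33 is 2% + £2.26/unit.
Duty = £70,127.19 × 2% + 2,127 × £2.26 = £6,209.56.
Line 2 (58.16, Ilica, 3,012 kg, £168,912.96):
Base rate for 58.16 is 8%.
Origin Ilica is the FTA partner but 58.16 is not on the preference list; base rate stands.
Duty = £168,912.96 × 8% = £13,513.04.
Line 3 (94.84, Ilica, 3,092 liters, £22,540.68):
Base rate for 94.84 is 35%.
Origin Ilica qualifies under the Galos–Ilica agreement and 94.84 is covered: preferential rate 32.5% applies instead.
Duty = £22,540.68 × 32.5% = £7,325.72.
Line 4 (52.73, Galovia, 1,566 m², £137,150.28):
Base rate for 52.73 is £4.11/m².
Additional duty on 52.73 from Galovia: +63.9% ad valorem. Applied ad valorem rate = 63.9%.
Duty = £137,150.28 × 63.9% + 1,566 × £4.11 = £94,075.29.
Total = £6,209.56 + £13,513.04 + £7,325.72 + £94,075.29 = £121,123.61.

£121,123.61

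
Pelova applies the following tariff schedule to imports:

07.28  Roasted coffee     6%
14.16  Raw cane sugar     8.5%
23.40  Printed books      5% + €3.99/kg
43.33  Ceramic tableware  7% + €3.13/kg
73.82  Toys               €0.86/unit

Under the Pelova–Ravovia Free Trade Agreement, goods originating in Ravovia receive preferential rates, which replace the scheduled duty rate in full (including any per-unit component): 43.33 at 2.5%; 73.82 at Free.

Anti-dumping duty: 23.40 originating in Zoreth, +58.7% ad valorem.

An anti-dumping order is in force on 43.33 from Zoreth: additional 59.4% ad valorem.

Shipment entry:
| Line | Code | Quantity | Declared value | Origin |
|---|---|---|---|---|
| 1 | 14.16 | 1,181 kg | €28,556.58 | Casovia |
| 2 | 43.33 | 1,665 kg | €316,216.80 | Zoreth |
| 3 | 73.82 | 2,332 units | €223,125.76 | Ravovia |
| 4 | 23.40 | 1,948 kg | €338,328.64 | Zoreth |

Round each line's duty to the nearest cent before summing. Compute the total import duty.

Line 1 (14.16, Casovia, 1,181 kg, €28,556.58):
Base rate for 14.16 is 8.5%.
Duty = €28,556.58 × 8.5% = €2,427.31.
Line 2 (43.33, Zoreth, 1,665 kg, €316,216.80):
Base rate for 43.33 is 7% + €3.13/kg.
43.33 has an FTA preferential rate, but origin Zoreth is not Ravovia; base rate stands.
Additional duty on 43.33 from Zoreth: +59.4%. Applied ad valorem rate: 7% + 59.4% = 66.4%.
Duty = €316,216.80 × 66.4% + 1,665 × €3.13 = €215,179.41.
Line 3 (73.82, Ravovia, 2,332 units, €223,125.76):
Base rate for 73.82 is €0.86/unit.
Origin Ravovia qualifies under the Pelova–Ravovia agreement and 73.82 is covered: preferential rate Free applies instead.
Duty = €223,125.76 × 0% = €0.00.
Line 4 (23.40, Zoreth, 1,948 kg, €338,328.64):
Base rate for 23.40 is 5% + €3.99/kg.
Additional duty on 23.40 from Zoreth: +58.7%. Applied ad valorem rate: 5% + 58.7% = 63.7%.
Duty = €338,328.64 × 63.7% + 1,948 × €3.99 = €223,287.86.
Total = €2,427.31 + €215,179.41 + €0.00 + €223,287.86 = €440,894.58.

€440,894.58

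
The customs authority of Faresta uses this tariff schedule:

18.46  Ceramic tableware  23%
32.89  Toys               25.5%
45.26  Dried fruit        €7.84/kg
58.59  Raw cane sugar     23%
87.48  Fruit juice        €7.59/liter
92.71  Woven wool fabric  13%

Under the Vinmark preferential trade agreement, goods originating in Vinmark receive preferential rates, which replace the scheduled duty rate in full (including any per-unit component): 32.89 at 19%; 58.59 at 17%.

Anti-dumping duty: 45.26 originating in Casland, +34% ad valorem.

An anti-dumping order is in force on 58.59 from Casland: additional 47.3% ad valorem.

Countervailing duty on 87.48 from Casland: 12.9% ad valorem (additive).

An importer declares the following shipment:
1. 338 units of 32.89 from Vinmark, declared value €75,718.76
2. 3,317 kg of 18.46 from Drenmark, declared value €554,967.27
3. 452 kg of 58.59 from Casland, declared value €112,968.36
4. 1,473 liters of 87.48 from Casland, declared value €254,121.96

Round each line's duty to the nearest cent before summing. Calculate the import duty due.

Line 1 (32.89, Vinmark, 338 units, €75,718.76):
Base rate for 32.89 is 25.5%.
Origin Vinmark qualifies under the Faresta–Vinmark agreement and 32.89 is covered: preferential rate 19% applies instead.
Duty = €75,718.76 × 19% = €14,386.56.
Line 2 (18.46, Drenmark, 3,317 kg, €554,967.27):
Base rate for 18.46 is 23%.
Duty = €554,967.27 × 23% = €127,642.47.
Line 3 (58.59, Casland, 452 kg, €112,968.36):
Base rate for 58.59 is 23%.
58.59 has an FTA preferential rate, but origin Casland is not Vinmark; base rate stands.
Additional duty on 58.59 from Casland: +47.3%. Applied ad valorem rate: 23% + 47.3% = 70.3%.
Duty = €112,968.36 × 70.3% = €79,416.76.
Line 4 (87.48, Casland, 1,473 liters, €254,121.96):
Base rate for 87.48 is €7.59/liter.
Additional duty on 87.48 from Casland: +12.9% ad valorem. Applied ad valorem rate = 12.9%.
Duty = €254,121.96 × 12.9% + 1,473 × €7.59 = €43,961.80.
Total = €14,386.56 + €127,642.47 + €79,416.76 + €43,961.80 = €265,407.59.

€265,407.59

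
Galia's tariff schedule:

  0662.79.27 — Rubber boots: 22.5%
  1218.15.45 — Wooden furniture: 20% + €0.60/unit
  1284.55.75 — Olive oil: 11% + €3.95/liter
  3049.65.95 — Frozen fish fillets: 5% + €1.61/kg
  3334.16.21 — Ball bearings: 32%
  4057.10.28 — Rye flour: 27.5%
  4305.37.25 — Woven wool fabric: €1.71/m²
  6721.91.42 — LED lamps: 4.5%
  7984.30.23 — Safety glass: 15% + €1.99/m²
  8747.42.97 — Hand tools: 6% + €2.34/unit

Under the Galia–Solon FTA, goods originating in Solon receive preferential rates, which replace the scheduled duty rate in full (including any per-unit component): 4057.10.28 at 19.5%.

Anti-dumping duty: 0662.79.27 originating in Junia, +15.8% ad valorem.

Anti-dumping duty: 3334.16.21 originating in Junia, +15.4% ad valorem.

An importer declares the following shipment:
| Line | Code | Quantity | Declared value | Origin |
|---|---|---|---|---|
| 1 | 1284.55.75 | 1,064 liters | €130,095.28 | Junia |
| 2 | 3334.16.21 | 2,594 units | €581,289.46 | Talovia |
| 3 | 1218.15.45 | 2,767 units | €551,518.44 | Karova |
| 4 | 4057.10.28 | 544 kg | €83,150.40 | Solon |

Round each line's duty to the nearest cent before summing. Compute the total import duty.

€332,704.13

Line 1 (1284.55.75, Junia, 1,064 liters, €130,095.28):
Base rate for 1284.55.75 is 11% + €3.95/liter.
Duty = €130,095.28 × 11% + 1,064 × €3.95 = €18,513.28.
Line 2 (3334.16.21, Talovia, 2,594 units, €581,289.46):
Base rate for 3334.16.21 is 32%.
The additional-duty order on 3334.16.21 targets Junia, not Talovia; it does not apply.
Duty = €581,289.46 × 32% = €186,012.63.
Line 3 (1218.15.45, Karova, 2,767 units, €551,518.44):
Base rate for 1218.15.45 is 20% + €0.60/unit.
Duty = €551,518.44 × 20% + 2,767 × €0.60 = €111,963.89.
Line 4 (4057.10.28, Solon, 544 kg, €83,150.40):
Base rate for 4057.10.28 is 27.5%.
Origin Solon qualifies under the Galia–Solon agreement and 4057.10.28 is covered: preferential rate 19.5% applies instead.
Duty = €83,150.40 × 19.5% = €16,214.33.
Total = €18,513.28 + €186,012.63 + €111,963.89 + €16,214.33 = €332,704.13.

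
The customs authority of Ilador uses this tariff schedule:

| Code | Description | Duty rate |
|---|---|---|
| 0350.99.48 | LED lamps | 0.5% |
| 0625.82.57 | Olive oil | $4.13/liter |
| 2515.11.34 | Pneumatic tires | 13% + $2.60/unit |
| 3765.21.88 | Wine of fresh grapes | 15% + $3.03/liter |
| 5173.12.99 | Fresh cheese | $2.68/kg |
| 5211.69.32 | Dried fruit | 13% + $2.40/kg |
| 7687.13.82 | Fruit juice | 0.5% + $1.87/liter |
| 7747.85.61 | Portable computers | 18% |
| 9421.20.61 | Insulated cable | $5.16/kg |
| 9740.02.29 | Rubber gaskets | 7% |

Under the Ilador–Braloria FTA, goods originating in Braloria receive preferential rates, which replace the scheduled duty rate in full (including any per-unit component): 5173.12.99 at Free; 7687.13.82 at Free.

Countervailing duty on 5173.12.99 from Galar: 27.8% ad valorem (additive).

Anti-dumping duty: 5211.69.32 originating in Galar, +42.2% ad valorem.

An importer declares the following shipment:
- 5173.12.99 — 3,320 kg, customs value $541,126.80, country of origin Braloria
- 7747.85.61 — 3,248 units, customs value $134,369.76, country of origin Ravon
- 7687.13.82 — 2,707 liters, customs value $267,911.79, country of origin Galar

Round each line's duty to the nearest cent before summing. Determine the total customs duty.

Line 1 (5173.12.99, Braloria, 3,320 kg, $541,126.80):
Base rate for 5173.12.99 is $2.68/kg.
Origin Braloria qualifies under the Ilador–Braloria agreement and 5173.12.99 is covered: preferential rate Free applies instead.
The additional-duty order on 5173.12.99 targets Galar, not Braloria; it does not apply.
Duty = $541,126.80 × 0% = $0.00.
Line 2 (7747.85.61, Ravon, 3,248 units, $134,369.76):
Base rate for 7747.85.61 is 18%.
Duty = $134,369.76 × 18% = $24,186.56.
Line 3 (7687.13.82, Galar, 2,707 liters, $267,911.79):
Base rate for 7687.13.82 is 0.5% + $1.87/liter.
7687.13.82 has an FTA preferential rate, but origin Galar is not Braloria; base rate stands.
Duty = $267,911.79 × 0.5% + 2,707 × $1.87 = $6,401.65.
Total = $0.00 + $24,186.56 + $6,401.65 = $30,588.21.

$30,588.21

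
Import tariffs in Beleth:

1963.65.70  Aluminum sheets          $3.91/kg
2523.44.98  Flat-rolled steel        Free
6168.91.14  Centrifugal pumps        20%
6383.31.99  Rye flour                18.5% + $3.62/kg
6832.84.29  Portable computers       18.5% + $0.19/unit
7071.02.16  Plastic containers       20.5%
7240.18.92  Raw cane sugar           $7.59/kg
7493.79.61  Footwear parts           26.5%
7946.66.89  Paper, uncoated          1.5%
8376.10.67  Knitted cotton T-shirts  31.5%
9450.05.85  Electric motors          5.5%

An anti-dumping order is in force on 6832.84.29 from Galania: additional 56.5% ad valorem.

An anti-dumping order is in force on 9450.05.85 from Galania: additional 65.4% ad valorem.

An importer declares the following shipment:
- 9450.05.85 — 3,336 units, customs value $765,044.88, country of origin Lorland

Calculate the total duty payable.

$42,077.47

Line 1 (9450.05.85, Lorland, 3,336 units, $765,044.88):
Base rate for 9450.05.85 is 5.5%.
The additional-duty order on 9450.05.85 targets Galania, not Lorland; it does not apply.
Duty = $765,044.88 × 5.5% = $42,077.47.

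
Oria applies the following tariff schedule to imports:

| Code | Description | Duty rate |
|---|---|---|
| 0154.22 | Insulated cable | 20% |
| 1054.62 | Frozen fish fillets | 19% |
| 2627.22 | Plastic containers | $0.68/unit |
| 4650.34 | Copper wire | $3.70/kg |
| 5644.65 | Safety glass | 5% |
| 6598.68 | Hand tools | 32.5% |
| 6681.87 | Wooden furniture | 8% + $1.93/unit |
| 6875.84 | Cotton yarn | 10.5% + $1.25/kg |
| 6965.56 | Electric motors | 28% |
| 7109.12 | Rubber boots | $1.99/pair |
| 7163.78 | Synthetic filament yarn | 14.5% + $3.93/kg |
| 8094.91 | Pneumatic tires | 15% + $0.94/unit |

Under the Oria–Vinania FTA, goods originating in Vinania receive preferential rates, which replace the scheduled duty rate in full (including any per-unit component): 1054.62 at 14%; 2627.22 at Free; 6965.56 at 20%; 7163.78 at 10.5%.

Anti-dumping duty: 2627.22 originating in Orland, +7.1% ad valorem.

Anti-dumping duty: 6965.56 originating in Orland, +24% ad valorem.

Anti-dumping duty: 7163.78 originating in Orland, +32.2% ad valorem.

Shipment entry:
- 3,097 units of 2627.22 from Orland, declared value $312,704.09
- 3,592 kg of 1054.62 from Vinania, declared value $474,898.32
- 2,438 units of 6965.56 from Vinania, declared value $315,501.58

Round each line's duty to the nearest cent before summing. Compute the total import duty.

Line 1 (2627.22, Orland, 3,097 units, $312,704.09):
Base rate for 2627.22 is $0.68/unit.
2627.22 has an FTA preferential rate, but origin Orland is not Vinania; base rate stands.
Additional duty on 2627.22 from Orland: +7.1% ad valorem. Applied ad valorem rate = 7.1%.
Duty = $312,704.09 × 7.1% + 3,097 × $0.68 = $24,307.95.
Line 2 (1054.62, Vinania, 3,592 kg, $474,898.32):
Base rate for 1054.62 is 19%.
Origin Vinania qualifies under the Oria–Vinania agreement and 1054.62 is covered: preferential rate 14% applies instead.
Duty = $474,898.32 × 14% = $66,485.76.
Line 3 (6965.56, Vinania, 2,438 units, $315,501.58):
Base rate for 6965.56 is 28%.
Origin Vinania qualifies under the Oria–Vinania agreement and 6965.56 is covered: preferential rate 20% applies instead.
The additional-duty order on 6965.56 targets Orland, not Vinania; it does not apply.
Duty = $315,501.58 × 20% = $63,100.32.
Total = $24,307.95 + $66,485.76 + $63,100.32 = $153,894.03.

$153,894.03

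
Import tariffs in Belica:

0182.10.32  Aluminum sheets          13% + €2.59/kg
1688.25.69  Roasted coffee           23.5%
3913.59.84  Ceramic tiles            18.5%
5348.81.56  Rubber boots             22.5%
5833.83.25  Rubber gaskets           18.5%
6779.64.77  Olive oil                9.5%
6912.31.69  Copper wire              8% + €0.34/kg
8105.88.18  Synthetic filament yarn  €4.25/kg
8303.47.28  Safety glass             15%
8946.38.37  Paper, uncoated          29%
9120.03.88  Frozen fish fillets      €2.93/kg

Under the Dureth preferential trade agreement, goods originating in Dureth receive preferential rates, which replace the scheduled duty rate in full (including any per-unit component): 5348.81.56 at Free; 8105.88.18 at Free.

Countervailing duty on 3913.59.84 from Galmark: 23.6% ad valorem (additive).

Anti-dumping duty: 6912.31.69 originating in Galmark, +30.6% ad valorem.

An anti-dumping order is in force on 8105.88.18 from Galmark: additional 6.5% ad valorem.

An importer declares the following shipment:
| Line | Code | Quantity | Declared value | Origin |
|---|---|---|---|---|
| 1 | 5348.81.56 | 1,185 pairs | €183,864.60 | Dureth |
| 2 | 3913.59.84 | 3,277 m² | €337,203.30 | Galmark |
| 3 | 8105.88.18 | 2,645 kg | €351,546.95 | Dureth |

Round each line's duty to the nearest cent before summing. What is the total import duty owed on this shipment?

€141,962.59

Line 1 (5348.81.56, Dureth, 1,185 pairs, €183,864.60):
Base rate for 5348.81.56 is 22.5%.
Origin Dureth qualifies under the Belica–Dureth agreement and 5348.81.56 is covered: preferential rate Free applies instead.
Duty = €183,864.60 × 0% = €0.00.
Line 2 (3913.59.84, Galmark, 3,277 m², €337,203.30):
Base rate for 3913.59.84 is 18.5%.
Additional duty on 3913.59.84 from Galmark: +23.6%. Applied ad valorem rate: 18.5% + 23.6% = 42.1%.
Duty = €337,203.30 × 42.1% = €141,962.59.
Line 3 (8105.88.18, Dureth, 2,645 kg, €351,546.95):
Base rate for 8105.88.18 is €4.25/kg.
Origin Dureth qualifies under the Belica–Dureth agreement and 8105.88.18 is covered: preferential rate Free applies instead.
The additional-duty order on 8105.88.18 targets Galmark, not Dureth; it does not apply.
Duty = €351,546.95 × 0% = €0.00.
Total = €0.00 + €141,962.59 + €0.00 = €141,962.59.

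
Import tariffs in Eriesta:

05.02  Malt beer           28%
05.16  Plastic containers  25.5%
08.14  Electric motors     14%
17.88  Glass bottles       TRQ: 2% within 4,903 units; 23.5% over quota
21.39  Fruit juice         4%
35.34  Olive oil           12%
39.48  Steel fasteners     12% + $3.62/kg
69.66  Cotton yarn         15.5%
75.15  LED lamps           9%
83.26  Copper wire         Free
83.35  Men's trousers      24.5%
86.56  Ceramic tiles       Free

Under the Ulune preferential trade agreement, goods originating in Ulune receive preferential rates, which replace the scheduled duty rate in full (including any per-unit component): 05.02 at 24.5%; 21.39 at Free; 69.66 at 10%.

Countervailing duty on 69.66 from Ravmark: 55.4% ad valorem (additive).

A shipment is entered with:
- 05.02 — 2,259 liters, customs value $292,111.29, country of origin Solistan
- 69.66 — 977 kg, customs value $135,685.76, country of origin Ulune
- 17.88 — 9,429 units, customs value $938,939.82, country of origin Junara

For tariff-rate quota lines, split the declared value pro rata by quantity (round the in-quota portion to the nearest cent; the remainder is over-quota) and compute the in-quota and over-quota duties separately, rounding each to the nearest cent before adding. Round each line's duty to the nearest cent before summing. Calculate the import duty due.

Line 1 (05.02, Solistan, 2,259 liters, $292,111.29):
Base rate for 05.02 is 28%.
05.02 has an FTA preferential rate, but origin Solistan is not Ulune; base rate stands.
Duty = $292,111.29 × 28% = $81,791.16.
Line 2 (69.66, Ulune, 977 kg, $135,685.76):
Base rate for 69.66 is 15.5%.
Origin Ulune qualifies under the Eriesta–Ulune agreement and 69.66 is covered: preferential rate 10% applies instead.
The additional-duty order on 69.66 targets Ravmark, not Ulune; it does not apply.
Duty = $135,685.76 × 10% = $13,568.58.
Line 3 (17.88, Junara, 9,429 units, $938,939.82):
Code 17.88 is under a tariff-rate quota (threshold 4,903 units). In-quota: 4,903 units at 2%; over-quota: 4,526 units at 23.5%.
Pro-rata value split: in-quota = $938,939.82 × 4,903/9,429 = $488,240.74; over-quota = $938,939.82 − $488,240.74 = $450,699.08.
In-quota duty = $488,240.74 × 2% = $9,764.81. Over-quota duty = $450,699.08 × 23.5% = $105,914.28.
Line duty = $9,764.81 + $105,914.28 = $115,679.09.
Total = $81,791.16 + $13,568.58 + $115,679.09 = $211,038.83.

$211,038.83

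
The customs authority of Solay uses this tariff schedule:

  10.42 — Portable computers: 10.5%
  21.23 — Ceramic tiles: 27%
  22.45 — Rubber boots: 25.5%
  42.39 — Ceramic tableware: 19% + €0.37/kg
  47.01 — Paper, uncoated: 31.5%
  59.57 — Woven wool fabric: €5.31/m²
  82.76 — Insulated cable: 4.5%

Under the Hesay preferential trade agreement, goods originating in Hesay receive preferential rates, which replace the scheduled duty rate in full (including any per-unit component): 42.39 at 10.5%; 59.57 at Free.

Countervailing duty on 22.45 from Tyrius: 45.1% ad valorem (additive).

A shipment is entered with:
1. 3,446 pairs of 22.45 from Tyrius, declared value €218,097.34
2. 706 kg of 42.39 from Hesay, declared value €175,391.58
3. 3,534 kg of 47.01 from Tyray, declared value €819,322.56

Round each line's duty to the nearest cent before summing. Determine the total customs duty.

Line 1 (22.45, Tyrius, 3,446 pairs, €218,097.34):
Base rate for 22.45 is 25.5%.
Additional duty on 22.45 from Tyrius: +45.1%. Applied ad valorem rate: 25.5% + 45.1% = 70.6%.
Duty = €218,097.34 × 70.6% = €153,976.72.
Line 2 (42.39, Hesay, 706 kg, €175,391.58):
Base rate for 42.39 is 19% + €0.37/kg.
Origin Hesay qualifies under the Solay–Hesay agreement and 42.39 is covered: preferential rate 10.5% applies instead.
Duty = €175,391.58 × 10.5% = €18,416.12.
Line 3 (47.01, Tyray, 3,534 kg, €819,322.56):
Base rate for 47.01 is 31.5%.
Duty = €819,322.56 × 31.5% = €258,086.61.
Total = €153,976.72 + €18,416.12 + €258,086.61 = €430,479.45.

€430,479.45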